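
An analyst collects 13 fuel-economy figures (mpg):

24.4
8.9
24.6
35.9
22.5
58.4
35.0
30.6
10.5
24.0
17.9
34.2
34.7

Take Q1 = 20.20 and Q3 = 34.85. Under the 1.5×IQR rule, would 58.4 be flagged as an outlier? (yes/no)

yes

IQR = Q3 − Q1 = 34.85 − 20.20 = 14.65.
Lower fence = Q1 − 1.5·IQR = 20.20 − 21.975 = -1.775.
Upper fence = Q3 + 1.5·IQR = 34.85 + 21.975 = 56.825.
58.4 lies above the upper fence.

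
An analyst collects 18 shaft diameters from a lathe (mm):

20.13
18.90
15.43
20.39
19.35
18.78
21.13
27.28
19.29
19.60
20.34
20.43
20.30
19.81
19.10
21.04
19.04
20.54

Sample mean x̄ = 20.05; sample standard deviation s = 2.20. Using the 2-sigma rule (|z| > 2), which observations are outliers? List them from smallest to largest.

15.43, 27.28

Cutoffs at x̄ ± 2s: 20.05 ± 2·2.20 = [15.65, 24.45].
15.43: z = -2.10, |z| > 2 → outlier.
27.28: z = 3.29, |z| > 2 → outlier.
Every other value lies within [15.65, 24.45].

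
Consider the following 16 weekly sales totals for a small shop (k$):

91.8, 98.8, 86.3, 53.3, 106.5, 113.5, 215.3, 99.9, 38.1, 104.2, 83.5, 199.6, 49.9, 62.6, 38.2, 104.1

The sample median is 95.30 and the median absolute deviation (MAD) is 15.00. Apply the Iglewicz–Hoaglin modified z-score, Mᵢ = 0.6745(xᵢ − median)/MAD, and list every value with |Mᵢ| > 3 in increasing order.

|Mᵢ| > 3 ⇔ |xᵢ − 95.30| > 3·15.00/0.6745 = 66.72.
So outliers lie outside [28.58, 162.02].
199.6: M = 4.69 → outlier.
215.3: M = 5.40 → outlier.

199.6, 215.3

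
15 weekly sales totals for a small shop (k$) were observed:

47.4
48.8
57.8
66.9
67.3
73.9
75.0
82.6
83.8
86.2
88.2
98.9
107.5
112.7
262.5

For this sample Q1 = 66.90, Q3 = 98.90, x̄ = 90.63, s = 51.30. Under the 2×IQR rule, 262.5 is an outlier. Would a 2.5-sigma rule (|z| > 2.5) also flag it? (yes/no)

yes

z = (262.5 − 90.63) / 51.30 = 3.35.
|z| = 3.35 > 2.5.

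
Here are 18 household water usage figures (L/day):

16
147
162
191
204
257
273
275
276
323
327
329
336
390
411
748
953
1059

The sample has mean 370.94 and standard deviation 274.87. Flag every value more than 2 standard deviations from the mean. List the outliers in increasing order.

Cutoffs at x̄ ± 2s: 370.94 ± 2·274.87 = [-178.80, 920.68].
953: z = 2.12, |z| > 2 → outlier.
1059: z = 2.50, |z| > 2 → outlier.
Every other value lies within [-178.80, 920.68].

953, 1059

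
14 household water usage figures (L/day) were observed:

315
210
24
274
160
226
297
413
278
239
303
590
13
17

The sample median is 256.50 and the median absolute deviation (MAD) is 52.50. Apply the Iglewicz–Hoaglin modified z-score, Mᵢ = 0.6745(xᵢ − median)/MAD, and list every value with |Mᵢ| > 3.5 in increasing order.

|Mᵢ| > 3.5 ⇔ |xᵢ − 256.50| > 3.5·52.50/0.6745 = 272.42.
So outliers lie outside [-15.92, 528.92].
590: M = 4.28 → outlier.

590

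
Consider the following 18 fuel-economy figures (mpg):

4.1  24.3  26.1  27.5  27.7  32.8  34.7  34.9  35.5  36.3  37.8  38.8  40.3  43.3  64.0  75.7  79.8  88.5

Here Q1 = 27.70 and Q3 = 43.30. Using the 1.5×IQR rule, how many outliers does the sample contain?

4

IQR = 15.60; fences at 27.70 − 23.40 = 4.30 and 43.30 + 23.40 = 66.70.
Outside the cutoffs: 4.1, 75.7, 79.8, 88.5.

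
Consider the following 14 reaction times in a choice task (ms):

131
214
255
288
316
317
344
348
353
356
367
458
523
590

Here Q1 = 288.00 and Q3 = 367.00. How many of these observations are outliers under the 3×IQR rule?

IQR = 79.00; fences at 288.00 − 237.00 = 51.00 and 367.00 + 237.00 = 604.00.
Every value lies within the cutoffs.

0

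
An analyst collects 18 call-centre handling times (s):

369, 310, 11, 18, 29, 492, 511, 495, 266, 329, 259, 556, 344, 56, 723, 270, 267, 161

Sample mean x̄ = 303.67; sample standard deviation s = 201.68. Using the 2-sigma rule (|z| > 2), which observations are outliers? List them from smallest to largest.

723

Cutoffs at x̄ ± 2s: 303.67 ± 2·201.68 = [-99.69, 707.03].
723: z = 2.08, |z| > 2 → outlier.
Every other value lies within [-99.69, 707.03].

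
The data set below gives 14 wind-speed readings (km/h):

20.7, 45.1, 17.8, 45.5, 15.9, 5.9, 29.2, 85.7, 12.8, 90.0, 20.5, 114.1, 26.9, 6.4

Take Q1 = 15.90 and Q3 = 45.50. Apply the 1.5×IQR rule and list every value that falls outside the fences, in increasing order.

IQR = Q3 − Q1 = 45.50 − 15.90 = 29.60.
Lower fence = Q1 − 1.5·IQR = 15.90 − 44.40 = -28.50.
Upper fence = Q3 + 1.5·IQR = 45.50 + 44.40 = 89.90.
90.0 > 89.90 → outlier.
114.1 > 89.90 → outlier.
All remaining values lie within [-28.50, 89.90].

90.0, 114.1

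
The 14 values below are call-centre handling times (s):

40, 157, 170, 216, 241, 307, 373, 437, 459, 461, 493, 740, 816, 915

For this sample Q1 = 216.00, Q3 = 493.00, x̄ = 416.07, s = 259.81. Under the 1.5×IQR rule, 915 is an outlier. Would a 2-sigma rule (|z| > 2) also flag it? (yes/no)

no

z = (915 − 416.07) / 259.81 = 1.92.
|z| = 1.92 ≤ 2.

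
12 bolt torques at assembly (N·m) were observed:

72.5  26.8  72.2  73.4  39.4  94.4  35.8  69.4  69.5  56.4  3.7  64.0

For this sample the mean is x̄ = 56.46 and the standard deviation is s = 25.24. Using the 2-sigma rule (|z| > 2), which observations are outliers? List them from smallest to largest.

3.7

Cutoffs at x̄ ± 2s: 56.46 ± 2·25.24 = [5.98, 106.94].
3.7: z = -2.09, |z| > 2 → outlier.
Every other value lies within [5.98, 106.94].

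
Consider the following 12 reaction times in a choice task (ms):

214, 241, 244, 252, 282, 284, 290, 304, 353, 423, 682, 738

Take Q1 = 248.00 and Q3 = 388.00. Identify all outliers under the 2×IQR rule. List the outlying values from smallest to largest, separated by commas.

IQR = Q3 − Q1 = 388.00 − 248.00 = 140.00.
Lower fence = Q1 − 2·IQR = 248.00 − 280.00 = -32.00.
Upper fence = Q3 + 2·IQR = 388.00 + 280.00 = 668.00.
682 > 668.00 → outlier.
738 > 668.00 → outlier.
All remaining values lie within [-32.00, 668.00].

682, 738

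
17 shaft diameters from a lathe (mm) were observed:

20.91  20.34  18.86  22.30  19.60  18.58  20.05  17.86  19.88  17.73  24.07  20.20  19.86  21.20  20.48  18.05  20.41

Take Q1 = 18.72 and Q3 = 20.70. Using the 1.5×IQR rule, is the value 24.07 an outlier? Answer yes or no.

IQR = Q3 − Q1 = 20.70 − 18.72 = 1.98.
Lower fence = Q1 − 1.5·IQR = 18.72 − 2.97 = 15.75.
Upper fence = Q3 + 1.5·IQR = 20.70 + 2.97 = 23.67.
24.07 lies above the upper fence.

yes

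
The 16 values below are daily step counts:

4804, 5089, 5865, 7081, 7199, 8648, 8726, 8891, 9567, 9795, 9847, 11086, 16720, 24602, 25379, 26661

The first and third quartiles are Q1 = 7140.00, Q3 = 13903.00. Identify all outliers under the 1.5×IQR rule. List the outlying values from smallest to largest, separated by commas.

24602, 25379, 26661

IQR = Q3 − Q1 = 13903.00 − 7140.00 = 6763.00.
Lower fence = Q1 − 1.5·IQR = 7140.00 − 10144.50 = -3004.50.
Upper fence = Q3 + 1.5·IQR = 13903.00 + 10144.50 = 24047.50.
24602 > 24047.50 → outlier.
25379 > 24047.50 → outlier.
26661 > 24047.50 → outlier.
All remaining values lie within [-3004.50, 24047.50].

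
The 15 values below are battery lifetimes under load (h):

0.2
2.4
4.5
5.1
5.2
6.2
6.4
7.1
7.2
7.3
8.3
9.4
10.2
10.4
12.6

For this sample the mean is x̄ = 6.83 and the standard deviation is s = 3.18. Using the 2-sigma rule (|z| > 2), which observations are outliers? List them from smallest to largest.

0.2

Cutoffs at x̄ ± 2s: 6.83 ± 2·3.18 = [0.47, 13.19].
0.2: z = -2.08, |z| > 2 → outlier.
Every other value lies within [0.47, 13.19].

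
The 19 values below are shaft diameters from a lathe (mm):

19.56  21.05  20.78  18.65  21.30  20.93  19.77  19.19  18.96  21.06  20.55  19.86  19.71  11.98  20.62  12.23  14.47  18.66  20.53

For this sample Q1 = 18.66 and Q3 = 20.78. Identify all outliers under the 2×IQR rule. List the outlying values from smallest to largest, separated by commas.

IQR = Q3 − Q1 = 20.78 − 18.66 = 2.12.
Lower fence = Q1 − 2·IQR = 18.66 − 4.24 = 14.42.
Upper fence = Q3 + 2·IQR = 20.78 + 4.24 = 25.02.
11.98 < 14.42 → outlier.
12.23 < 14.42 → outlier.
All remaining values lie within [14.42, 25.02].

11.98, 12.23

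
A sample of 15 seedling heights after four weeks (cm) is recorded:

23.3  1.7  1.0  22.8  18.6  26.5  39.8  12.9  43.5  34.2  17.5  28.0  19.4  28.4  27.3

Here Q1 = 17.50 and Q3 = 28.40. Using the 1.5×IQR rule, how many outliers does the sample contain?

IQR = 10.90; fences at 17.50 − 16.35 = 1.15 and 28.40 + 16.35 = 44.75.
Outside the cutoffs: 1.0.

1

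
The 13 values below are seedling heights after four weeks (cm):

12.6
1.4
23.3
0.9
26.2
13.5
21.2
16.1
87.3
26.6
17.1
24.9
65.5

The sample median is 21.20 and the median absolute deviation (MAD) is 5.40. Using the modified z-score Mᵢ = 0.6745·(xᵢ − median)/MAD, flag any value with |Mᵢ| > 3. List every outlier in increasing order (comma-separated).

|Mᵢ| > 3 ⇔ |xᵢ − 21.20| > 3·5.40/0.6745 = 24.02.
So outliers lie outside [-2.82, 45.22].
65.5: M = 5.53 → outlier.
87.3: M = 8.26 → outlier.

65.5, 87.3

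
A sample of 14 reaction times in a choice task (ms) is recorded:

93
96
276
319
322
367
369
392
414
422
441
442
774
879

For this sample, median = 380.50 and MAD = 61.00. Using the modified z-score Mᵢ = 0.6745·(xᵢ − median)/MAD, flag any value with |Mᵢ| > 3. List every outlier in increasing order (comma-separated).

93, 96, 774, 879

|Mᵢ| > 3 ⇔ |xᵢ − 380.50| > 3·61.00/0.6745 = 271.31.
So outliers lie outside [109.19, 651.81].
93: M = -3.18 → outlier.
96: M = -3.15 → outlier.
774: M = 4.35 → outlier.
879: M = 5.51 → outlier.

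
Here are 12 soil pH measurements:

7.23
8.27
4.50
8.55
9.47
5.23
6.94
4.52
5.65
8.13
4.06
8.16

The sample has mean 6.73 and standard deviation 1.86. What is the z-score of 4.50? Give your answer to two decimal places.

z = (4.50 − 6.73) / 1.86 = -1.20.

-1.20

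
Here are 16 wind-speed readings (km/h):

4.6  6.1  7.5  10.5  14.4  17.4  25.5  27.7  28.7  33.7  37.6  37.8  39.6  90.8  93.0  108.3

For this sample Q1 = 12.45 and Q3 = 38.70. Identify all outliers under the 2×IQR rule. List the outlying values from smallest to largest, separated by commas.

93.0, 108.3

IQR = Q3 − Q1 = 38.70 − 12.45 = 26.25.
Lower fence = Q1 − 2·IQR = 12.45 − 52.50 = -40.05.
Upper fence = Q3 + 2·IQR = 38.70 + 52.50 = 91.20.
93.0 > 91.20 → outlier.
108.3 > 91.20 → outlier.
All remaining values lie within [-40.05, 91.20].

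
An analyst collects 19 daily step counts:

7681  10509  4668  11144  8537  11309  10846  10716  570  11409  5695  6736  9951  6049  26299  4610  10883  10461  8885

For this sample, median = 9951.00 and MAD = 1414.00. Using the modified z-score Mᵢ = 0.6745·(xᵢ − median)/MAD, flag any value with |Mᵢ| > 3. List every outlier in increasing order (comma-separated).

|Mᵢ| > 3 ⇔ |xᵢ − 9951.00| > 3·1414.00/0.6745 = 6289.10.
So outliers lie outside [3661.90, 16240.10].
570: M = -4.47 → outlier.
26299: M = 7.80 → outlier.

570, 26299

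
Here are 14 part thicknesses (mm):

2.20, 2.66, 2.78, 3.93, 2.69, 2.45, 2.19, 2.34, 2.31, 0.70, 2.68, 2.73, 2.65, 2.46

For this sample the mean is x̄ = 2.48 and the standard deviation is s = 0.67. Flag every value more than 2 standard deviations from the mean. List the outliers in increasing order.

0.70, 3.93

Cutoffs at x̄ ± 2s: 2.48 ± 2·0.67 = [1.14, 3.82].
0.70: z = -2.66, |z| > 2 → outlier.
3.93: z = 2.16, |z| > 2 → outlier.
Every other value lies within [1.14, 3.82].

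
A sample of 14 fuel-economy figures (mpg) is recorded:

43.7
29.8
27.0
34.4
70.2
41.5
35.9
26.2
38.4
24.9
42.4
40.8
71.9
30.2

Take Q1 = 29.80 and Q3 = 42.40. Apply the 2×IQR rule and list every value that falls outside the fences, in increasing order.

70.2, 71.9

IQR = Q3 − Q1 = 42.40 − 29.80 = 12.60.
Lower fence = Q1 − 2·IQR = 29.80 − 25.20 = 4.60.
Upper fence = Q3 + 2·IQR = 42.40 + 25.20 = 67.60.
70.2 > 67.60 → outlier.
71.9 > 67.60 → outlier.
All remaining values lie within [4.60, 67.60].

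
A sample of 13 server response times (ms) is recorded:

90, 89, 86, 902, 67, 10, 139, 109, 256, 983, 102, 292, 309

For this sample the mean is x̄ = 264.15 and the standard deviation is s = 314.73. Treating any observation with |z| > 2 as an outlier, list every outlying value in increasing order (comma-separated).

902, 983

Cutoffs at x̄ ± 2s: 264.15 ± 2·314.73 = [-365.31, 893.61].
902: z = 2.03, |z| > 2 → outlier.
983: z = 2.28, |z| > 2 → outlier.
Every other value lies within [-365.31, 893.61].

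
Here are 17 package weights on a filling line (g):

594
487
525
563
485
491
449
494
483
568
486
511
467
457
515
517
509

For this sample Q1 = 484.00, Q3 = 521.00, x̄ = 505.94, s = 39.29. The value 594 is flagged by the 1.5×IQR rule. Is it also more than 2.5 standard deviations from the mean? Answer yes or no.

no

z = (594 − 505.94) / 39.29 = 2.24.
|z| = 2.24 ≤ 2.5.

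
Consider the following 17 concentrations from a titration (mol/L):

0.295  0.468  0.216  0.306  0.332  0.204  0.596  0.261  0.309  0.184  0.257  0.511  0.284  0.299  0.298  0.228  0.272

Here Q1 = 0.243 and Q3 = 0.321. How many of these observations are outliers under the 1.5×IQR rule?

3

IQR = 0.078; fences at 0.243 − 0.117 = 0.126 and 0.321 + 0.117 = 0.438.
Outside the cutoffs: 0.468, 0.511, 0.596.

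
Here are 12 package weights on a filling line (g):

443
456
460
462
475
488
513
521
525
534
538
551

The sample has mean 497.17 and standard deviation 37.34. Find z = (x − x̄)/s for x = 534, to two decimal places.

z = (534 − 497.17) / 37.34 = 0.99.

0.99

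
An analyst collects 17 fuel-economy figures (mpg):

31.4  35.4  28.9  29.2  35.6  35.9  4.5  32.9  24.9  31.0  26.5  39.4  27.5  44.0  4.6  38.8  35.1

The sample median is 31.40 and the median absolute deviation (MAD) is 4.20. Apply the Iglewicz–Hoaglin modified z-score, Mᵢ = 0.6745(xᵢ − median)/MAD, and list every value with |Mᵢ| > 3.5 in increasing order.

4.5, 4.6

|Mᵢ| > 3.5 ⇔ |xᵢ − 31.40| > 3.5·4.20/0.6745 = 21.79.
So outliers lie outside [9.61, 53.19].
4.5: M = -4.32 → outlier.
4.6: M = -4.30 → outlier.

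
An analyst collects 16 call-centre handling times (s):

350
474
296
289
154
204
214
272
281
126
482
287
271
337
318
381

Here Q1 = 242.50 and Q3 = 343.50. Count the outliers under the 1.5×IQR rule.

0

IQR = 101.00; fences at 242.50 − 151.50 = 91.00 and 343.50 + 151.50 = 495.00.
Every value lies within the cutoffs.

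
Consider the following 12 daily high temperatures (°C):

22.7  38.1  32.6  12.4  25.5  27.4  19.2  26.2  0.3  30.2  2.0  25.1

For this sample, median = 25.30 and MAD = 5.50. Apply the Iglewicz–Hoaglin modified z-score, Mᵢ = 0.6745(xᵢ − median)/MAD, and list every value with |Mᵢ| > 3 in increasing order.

0.3

|Mᵢ| > 3 ⇔ |xᵢ − 25.30| > 3·5.50/0.6745 = 24.46.
So outliers lie outside [0.84, 49.76].
0.3: M = -3.07 → outlier.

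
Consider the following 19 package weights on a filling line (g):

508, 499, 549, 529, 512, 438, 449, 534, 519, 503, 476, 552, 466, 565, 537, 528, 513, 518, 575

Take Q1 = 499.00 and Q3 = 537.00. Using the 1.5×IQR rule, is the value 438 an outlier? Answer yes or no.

yes

IQR = Q3 − Q1 = 537.00 − 499.00 = 38.00.
Lower fence = Q1 − 1.5·IQR = 499.00 − 57.00 = 442.00.
Upper fence = Q3 + 1.5·IQR = 537.00 + 57.00 = 594.00.
438 lies below the lower fence.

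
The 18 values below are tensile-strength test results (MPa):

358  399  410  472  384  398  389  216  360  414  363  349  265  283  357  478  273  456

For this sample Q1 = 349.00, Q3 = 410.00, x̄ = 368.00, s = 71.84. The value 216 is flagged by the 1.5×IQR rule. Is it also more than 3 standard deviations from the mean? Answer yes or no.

z = (216 − 368.00) / 71.84 = -2.12.
|z| = 2.12 ≤ 3.

no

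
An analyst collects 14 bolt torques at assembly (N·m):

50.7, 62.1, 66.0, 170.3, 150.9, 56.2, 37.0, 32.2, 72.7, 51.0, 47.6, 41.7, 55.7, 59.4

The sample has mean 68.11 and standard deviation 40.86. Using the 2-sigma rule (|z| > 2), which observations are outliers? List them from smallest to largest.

150.9, 170.3

Cutoffs at x̄ ± 2s: 68.11 ± 2·40.86 = [-13.61, 149.83].
150.9: z = 2.03, |z| > 2 → outlier.
170.3: z = 2.50, |z| > 2 → outlier.
Every other value lies within [-13.61, 149.83].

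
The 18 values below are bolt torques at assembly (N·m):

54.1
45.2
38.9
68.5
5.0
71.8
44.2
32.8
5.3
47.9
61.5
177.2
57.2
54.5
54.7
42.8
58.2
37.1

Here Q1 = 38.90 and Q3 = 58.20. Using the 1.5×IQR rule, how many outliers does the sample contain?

IQR = 19.30; fences at 38.90 − 28.95 = 9.95 and 58.20 + 28.95 = 87.15.
Outside the cutoffs: 5.0, 5.3, 177.2.

3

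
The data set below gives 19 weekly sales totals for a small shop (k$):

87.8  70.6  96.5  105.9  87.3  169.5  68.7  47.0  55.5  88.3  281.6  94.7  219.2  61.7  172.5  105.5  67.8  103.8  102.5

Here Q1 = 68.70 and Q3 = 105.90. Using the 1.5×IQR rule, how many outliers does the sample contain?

4

IQR = 37.20; fences at 68.70 − 55.80 = 12.90 and 105.90 + 55.80 = 161.70.
Outside the cutoffs: 169.5, 172.5, 219.2, 281.6.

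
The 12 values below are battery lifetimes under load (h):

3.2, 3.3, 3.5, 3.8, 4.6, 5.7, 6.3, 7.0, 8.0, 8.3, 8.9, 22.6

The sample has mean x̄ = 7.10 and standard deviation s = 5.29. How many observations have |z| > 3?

0

Cutoffs: x̄ ± 3s = [-8.77, 22.97].
Every value lies within the cutoffs.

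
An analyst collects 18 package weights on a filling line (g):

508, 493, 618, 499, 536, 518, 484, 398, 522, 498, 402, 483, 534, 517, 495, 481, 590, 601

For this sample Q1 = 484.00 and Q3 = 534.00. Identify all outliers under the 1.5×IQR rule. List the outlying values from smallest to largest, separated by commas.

398, 402, 618

IQR = Q3 − Q1 = 534.00 − 484.00 = 50.00.
Lower fence = Q1 − 1.5·IQR = 484.00 − 75.00 = 409.00.
Upper fence = Q3 + 1.5·IQR = 534.00 + 75.00 = 609.00.
398 < 409.00 → outlier.
402 < 409.00 → outlier.
618 > 609.00 → outlier.
All remaining values lie within [409.00, 609.00].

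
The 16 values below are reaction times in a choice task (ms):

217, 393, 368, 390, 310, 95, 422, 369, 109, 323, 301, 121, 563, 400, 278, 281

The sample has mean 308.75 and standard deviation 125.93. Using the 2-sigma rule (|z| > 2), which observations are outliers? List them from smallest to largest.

563

Cutoffs at x̄ ± 2s: 308.75 ± 2·125.93 = [56.89, 560.61].
563: z = 2.02, |z| > 2 → outlier.
Every other value lies within [56.89, 560.61].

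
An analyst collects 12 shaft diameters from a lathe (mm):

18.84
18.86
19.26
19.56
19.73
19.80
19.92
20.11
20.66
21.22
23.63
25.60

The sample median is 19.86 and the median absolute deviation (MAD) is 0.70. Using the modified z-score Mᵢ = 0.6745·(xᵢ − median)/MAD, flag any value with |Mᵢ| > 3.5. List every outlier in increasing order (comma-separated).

|Mᵢ| > 3.5 ⇔ |xᵢ − 19.86| > 3.5·0.70/0.6745 = 3.63.
So outliers lie outside [16.23, 23.49].
23.63: M = 3.63 → outlier.
25.60: M = 5.53 → outlier.

23.63, 25.60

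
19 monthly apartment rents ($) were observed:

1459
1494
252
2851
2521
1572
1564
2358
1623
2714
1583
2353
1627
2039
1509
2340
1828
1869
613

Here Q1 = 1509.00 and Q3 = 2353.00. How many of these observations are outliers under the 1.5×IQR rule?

0

IQR = 844.00; fences at 1509.00 − 1266.00 = 243.00 and 2353.00 + 1266.00 = 3619.00.
Every value lies within the cutoffs.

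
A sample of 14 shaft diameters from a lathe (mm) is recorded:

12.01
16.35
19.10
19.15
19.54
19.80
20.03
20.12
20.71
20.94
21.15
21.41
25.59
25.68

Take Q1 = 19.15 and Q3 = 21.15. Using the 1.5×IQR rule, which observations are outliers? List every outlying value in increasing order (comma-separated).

IQR = Q3 − Q1 = 21.15 − 19.15 = 2.00.
Lower fence = Q1 − 1.5·IQR = 19.15 − 3.00 = 16.15.
Upper fence = Q3 + 1.5·IQR = 21.15 + 3.00 = 24.15.
12.01 < 16.15 → outlier.
25.59 > 24.15 → outlier.
25.68 > 24.15 → outlier.
All remaining values lie within [16.15, 24.15].

12.01, 25.59, 25.68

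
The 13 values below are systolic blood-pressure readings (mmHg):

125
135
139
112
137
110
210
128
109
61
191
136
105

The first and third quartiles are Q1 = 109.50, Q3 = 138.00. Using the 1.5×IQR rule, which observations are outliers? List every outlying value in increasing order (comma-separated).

61, 191, 210

IQR = Q3 − Q1 = 138.00 − 109.50 = 28.50.
Lower fence = Q1 − 1.5·IQR = 109.50 − 42.75 = 66.75.
Upper fence = Q3 + 1.5·IQR = 138.00 + 42.75 = 180.75.
61 < 66.75 → outlier.
191 > 180.75 → outlier.
210 > 180.75 → outlier.
All remaining values lie within [66.75, 180.75].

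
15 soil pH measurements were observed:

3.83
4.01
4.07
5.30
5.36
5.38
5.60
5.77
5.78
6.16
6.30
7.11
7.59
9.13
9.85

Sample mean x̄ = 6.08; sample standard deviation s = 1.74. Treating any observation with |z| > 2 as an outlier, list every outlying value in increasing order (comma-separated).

9.85

Cutoffs at x̄ ± 2s: 6.08 ± 2·1.74 = [2.60, 9.56].
9.85: z = 2.17, |z| > 2 → outlier.
Every other value lies within [2.60, 9.56].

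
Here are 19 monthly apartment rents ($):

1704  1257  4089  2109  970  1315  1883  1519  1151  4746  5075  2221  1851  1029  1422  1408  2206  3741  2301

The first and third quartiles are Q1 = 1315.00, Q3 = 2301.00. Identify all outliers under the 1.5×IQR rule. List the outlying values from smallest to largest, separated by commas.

4089, 4746, 5075

IQR = Q3 − Q1 = 2301.00 − 1315.00 = 986.00.
Lower fence = Q1 − 1.5·IQR = 1315.00 − 1479.00 = -164.00.
Upper fence = Q3 + 1.5·IQR = 2301.00 + 1479.00 = 3780.00.
4089 > 3780.00 → outlier.
4746 > 3780.00 → outlier.
5075 > 3780.00 → outlier.
All remaining values lie within [-164.00, 3780.00].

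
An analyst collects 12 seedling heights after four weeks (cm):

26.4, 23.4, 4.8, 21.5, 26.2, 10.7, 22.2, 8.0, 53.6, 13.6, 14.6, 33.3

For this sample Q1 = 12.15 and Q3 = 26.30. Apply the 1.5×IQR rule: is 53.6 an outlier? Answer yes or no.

IQR = Q3 − Q1 = 26.30 − 12.15 = 14.15.
Lower fence = Q1 − 1.5·IQR = 12.15 − 21.225 = -9.075.
Upper fence = Q3 + 1.5·IQR = 26.30 + 21.225 = 47.525.
53.6 lies above the upper fence.

yes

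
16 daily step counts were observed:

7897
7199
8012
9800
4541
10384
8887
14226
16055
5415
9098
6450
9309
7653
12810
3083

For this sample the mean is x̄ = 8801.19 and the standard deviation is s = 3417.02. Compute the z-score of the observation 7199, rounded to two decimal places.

-0.47

z = (7199 − 8801.19) / 3417.02 = -0.47.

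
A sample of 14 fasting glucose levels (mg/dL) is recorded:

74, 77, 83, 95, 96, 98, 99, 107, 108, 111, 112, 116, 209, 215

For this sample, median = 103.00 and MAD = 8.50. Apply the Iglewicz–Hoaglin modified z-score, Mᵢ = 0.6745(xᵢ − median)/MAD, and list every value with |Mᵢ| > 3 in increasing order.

209, 215

|Mᵢ| > 3 ⇔ |xᵢ − 103.00| > 3·8.50/0.6745 = 37.81.
So outliers lie outside [65.19, 140.81].
209: M = 8.41 → outlier.
215: M = 8.89 → outlier.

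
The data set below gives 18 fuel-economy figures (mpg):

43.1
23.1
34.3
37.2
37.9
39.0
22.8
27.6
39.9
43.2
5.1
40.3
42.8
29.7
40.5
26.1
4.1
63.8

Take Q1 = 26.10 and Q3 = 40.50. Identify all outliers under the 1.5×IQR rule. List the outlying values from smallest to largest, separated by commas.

IQR = Q3 − Q1 = 40.50 − 26.10 = 14.40.
Lower fence = Q1 − 1.5·IQR = 26.10 − 21.60 = 4.50.
Upper fence = Q3 + 1.5·IQR = 40.50 + 21.60 = 62.10.
4.1 < 4.50 → outlier.
63.8 > 62.10 → outlier.
All remaining values lie within [4.50, 62.10].

4.1, 63.8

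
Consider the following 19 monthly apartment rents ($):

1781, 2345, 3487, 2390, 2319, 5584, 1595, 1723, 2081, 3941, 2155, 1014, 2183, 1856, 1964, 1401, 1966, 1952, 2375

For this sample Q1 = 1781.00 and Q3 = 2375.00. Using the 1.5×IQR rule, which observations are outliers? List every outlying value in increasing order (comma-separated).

3487, 3941, 5584

IQR = Q3 − Q1 = 2375.00 − 1781.00 = 594.00.
Lower fence = Q1 − 1.5·IQR = 1781.00 − 891.00 = 890.00.
Upper fence = Q3 + 1.5·IQR = 2375.00 + 891.00 = 3266.00.
3487 > 3266.00 → outlier.
3941 > 3266.00 → outlier.
5584 > 3266.00 → outlier.
All remaining values lie within [890.00, 3266.00].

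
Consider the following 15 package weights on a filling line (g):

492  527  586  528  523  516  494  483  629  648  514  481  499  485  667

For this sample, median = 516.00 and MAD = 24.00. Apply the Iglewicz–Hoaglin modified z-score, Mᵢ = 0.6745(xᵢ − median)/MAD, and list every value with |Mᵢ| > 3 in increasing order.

629, 648, 667

|Mᵢ| > 3 ⇔ |xᵢ − 516.00| > 3·24.00/0.6745 = 106.75.
So outliers lie outside [409.25, 622.75].
629: M = 3.18 → outlier.
648: M = 3.71 → outlier.
667: M = 4.24 → outlier.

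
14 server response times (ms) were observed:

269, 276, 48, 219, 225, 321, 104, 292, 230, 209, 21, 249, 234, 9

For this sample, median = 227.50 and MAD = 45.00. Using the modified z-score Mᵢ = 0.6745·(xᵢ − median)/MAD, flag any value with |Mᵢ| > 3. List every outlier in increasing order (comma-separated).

|Mᵢ| > 3 ⇔ |xᵢ − 227.50| > 3·45.00/0.6745 = 200.15.
So outliers lie outside [27.35, 427.65].
9: M = -3.28 → outlier.
21: M = -3.10 → outlier.

9, 21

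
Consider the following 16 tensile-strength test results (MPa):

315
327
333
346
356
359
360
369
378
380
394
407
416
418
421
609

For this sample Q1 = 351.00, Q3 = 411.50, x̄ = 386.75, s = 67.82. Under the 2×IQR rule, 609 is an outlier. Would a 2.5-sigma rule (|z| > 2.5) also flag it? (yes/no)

yes

z = (609 − 386.75) / 67.82 = 3.28.
|z| = 3.28 > 2.5.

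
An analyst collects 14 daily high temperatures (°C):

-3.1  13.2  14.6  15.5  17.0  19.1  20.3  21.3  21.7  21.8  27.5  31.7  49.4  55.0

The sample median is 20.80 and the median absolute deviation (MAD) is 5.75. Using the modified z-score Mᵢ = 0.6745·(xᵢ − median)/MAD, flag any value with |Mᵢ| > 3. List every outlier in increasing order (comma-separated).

|Mᵢ| > 3 ⇔ |xᵢ − 20.80| > 3·5.75/0.6745 = 25.57.
So outliers lie outside [-4.77, 46.37].
49.4: M = 3.35 → outlier.
55.0: M = 4.01 → outlier.

49.4, 55.0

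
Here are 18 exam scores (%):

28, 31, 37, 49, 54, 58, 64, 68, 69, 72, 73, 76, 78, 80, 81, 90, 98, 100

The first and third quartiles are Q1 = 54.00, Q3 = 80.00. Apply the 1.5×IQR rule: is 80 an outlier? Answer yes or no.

no

IQR = Q3 − Q1 = 80.00 − 54.00 = 26.00.
Lower fence = Q1 − 1.5·IQR = 54.00 − 39.00 = 15.00.
Upper fence = Q3 + 1.5·IQR = 80.00 + 39.00 = 119.00.
80 lies within [15.00, 119.00].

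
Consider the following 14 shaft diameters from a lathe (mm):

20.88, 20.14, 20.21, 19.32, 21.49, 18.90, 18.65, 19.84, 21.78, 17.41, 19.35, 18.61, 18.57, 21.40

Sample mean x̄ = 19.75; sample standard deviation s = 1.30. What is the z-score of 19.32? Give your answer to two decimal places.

z = (19.32 − 19.75) / 1.30 = -0.33.

-0.33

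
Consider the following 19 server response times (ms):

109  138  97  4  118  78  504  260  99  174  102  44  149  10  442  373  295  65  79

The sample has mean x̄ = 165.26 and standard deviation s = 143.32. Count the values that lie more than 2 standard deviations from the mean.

1

Cutoffs: x̄ ± 2s = [-121.38, 451.90].
Outside the cutoffs: 504.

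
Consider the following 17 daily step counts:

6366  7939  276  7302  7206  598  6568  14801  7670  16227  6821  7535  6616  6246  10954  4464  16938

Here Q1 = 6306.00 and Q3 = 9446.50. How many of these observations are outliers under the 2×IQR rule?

2

IQR = 3140.50; fences at 6306.00 − 6281.00 = 25.00 and 9446.50 + 6281.00 = 15727.50.
Outside the cutoffs: 16227, 16938.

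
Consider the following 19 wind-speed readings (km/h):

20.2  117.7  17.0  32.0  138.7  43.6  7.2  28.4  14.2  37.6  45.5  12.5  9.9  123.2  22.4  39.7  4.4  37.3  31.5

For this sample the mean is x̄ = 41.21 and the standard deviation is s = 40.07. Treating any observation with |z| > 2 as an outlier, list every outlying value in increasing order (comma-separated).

123.2, 138.7

Cutoffs at x̄ ± 2s: 41.21 ± 2·40.07 = [-38.93, 121.35].
123.2: z = 2.05, |z| > 2 → outlier.
138.7: z = 2.43, |z| > 2 → outlier.
Every other value lies within [-38.93, 121.35].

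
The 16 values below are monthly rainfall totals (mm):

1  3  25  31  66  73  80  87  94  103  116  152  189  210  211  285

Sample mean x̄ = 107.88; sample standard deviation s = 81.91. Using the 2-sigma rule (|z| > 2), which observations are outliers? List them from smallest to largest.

285

Cutoffs at x̄ ± 2s: 107.88 ± 2·81.91 = [-55.94, 271.70].
285: z = 2.16, |z| > 2 → outlier.
Every other value lies within [-55.94, 271.70].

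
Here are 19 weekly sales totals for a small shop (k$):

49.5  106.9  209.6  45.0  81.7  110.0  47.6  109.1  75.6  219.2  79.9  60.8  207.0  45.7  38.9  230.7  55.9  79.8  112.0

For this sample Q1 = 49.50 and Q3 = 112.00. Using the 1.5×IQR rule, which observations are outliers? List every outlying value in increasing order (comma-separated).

IQR = Q3 − Q1 = 112.00 − 49.50 = 62.50.
Lower fence = Q1 − 1.5·IQR = 49.50 − 93.75 = -44.25.
Upper fence = Q3 + 1.5·IQR = 112.00 + 93.75 = 205.75.
207.0 > 205.75 → outlier.
209.6 > 205.75 → outlier.
219.2 > 205.75 → outlier.
230.7 > 205.75 → outlier.
All remaining values lie within [-44.25, 205.75].

207.0, 209.6, 219.2, 230.7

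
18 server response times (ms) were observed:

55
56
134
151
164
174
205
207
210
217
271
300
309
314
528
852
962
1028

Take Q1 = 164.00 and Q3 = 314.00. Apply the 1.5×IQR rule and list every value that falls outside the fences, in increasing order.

IQR = Q3 − Q1 = 314.00 − 164.00 = 150.00.
Lower fence = Q1 − 1.5·IQR = 164.00 − 225.00 = -61.00.
Upper fence = Q3 + 1.5·IQR = 314.00 + 225.00 = 539.00.
852 > 539.00 → outlier.
962 > 539.00 → outlier.
1028 > 539.00 → outlier.
All remaining values lie within [-61.00, 539.00].

852, 962, 1028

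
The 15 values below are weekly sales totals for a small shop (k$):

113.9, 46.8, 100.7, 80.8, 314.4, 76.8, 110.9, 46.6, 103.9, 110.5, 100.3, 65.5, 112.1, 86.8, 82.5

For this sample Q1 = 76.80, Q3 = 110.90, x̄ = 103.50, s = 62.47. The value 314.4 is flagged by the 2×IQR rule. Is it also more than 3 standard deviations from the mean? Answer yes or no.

z = (314.4 − 103.50) / 62.47 = 3.38.
|z| = 3.38 > 3.

yes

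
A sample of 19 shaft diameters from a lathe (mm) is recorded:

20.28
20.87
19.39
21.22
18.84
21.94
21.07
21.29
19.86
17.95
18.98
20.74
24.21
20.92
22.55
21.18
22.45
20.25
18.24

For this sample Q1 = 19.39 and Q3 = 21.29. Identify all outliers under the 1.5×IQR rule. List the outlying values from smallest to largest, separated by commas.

IQR = Q3 − Q1 = 21.29 − 19.39 = 1.90.
Lower fence = Q1 − 1.5·IQR = 19.39 − 2.85 = 16.54.
Upper fence = Q3 + 1.5·IQR = 21.29 + 2.85 = 24.14.
24.21 > 24.14 → outlier.
All remaining values lie within [16.54, 24.14].

24.21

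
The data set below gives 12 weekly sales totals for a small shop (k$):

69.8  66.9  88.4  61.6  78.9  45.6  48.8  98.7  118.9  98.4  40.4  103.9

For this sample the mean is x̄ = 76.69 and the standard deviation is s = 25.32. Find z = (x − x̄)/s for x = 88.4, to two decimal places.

z = (88.4 − 76.69) / 25.32 = 0.46.

0.46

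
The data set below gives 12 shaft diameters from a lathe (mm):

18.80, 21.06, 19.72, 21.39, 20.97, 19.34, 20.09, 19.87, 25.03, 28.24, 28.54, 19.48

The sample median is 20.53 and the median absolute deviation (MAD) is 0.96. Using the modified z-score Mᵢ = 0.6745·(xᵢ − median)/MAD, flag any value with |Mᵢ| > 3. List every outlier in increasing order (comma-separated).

|Mᵢ| > 3 ⇔ |xᵢ − 20.53| > 3·0.96/0.6745 = 4.27.
So outliers lie outside [16.26, 24.80].
25.03: M = 3.16 → outlier.
28.24: M = 5.42 → outlier.
28.54: M = 5.63 → outlier.

25.03, 28.24, 28.54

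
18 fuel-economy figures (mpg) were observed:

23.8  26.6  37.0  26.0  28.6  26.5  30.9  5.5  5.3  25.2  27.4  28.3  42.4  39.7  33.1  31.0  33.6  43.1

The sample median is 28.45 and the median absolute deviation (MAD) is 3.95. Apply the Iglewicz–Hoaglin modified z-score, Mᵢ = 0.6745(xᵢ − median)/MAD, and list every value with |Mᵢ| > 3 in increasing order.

|Mᵢ| > 3 ⇔ |xᵢ − 28.45| > 3·3.95/0.6745 = 17.57.
So outliers lie outside [10.88, 46.02].
5.3: M = -3.95 → outlier.
5.5: M = -3.92 → outlier.

5.3, 5.5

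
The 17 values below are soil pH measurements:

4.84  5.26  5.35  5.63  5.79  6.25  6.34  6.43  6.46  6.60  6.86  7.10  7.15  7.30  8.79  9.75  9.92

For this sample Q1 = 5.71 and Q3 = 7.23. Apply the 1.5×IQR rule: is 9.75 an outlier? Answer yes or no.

yes

IQR = Q3 − Q1 = 7.23 − 5.71 = 1.52.
Lower fence = Q1 − 1.5·IQR = 5.71 − 2.28 = 3.43.
Upper fence = Q3 + 1.5·IQR = 7.23 + 2.28 = 9.51.
9.75 lies above the upper fence.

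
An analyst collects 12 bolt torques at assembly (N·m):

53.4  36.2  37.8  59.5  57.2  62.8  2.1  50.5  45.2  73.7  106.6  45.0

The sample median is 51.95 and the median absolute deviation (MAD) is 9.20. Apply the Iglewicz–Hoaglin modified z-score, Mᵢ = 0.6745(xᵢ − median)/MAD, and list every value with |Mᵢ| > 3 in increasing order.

|Mᵢ| > 3 ⇔ |xᵢ − 51.95| > 3·9.20/0.6745 = 40.92.
So outliers lie outside [11.03, 92.87].
2.1: M = -3.65 → outlier.
106.6: M = 4.01 → outlier.

2.1, 106.6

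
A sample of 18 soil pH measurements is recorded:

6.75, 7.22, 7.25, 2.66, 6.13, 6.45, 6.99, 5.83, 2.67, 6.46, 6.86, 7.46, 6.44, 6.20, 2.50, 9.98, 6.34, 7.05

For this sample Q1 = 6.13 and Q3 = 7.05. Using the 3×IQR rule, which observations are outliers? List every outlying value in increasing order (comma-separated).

IQR = Q3 − Q1 = 7.05 − 6.13 = 0.92.
Lower fence = Q1 − 3·IQR = 6.13 − 2.76 = 3.37.
Upper fence = Q3 + 3·IQR = 7.05 + 2.76 = 9.81.
2.50 < 3.37 → outlier.
2.66 < 3.37 → outlier.
2.67 < 3.37 → outlier.
9.98 > 9.81 → outlier.
All remaining values lie within [3.37, 9.81].

2.50, 2.66, 2.67, 9.98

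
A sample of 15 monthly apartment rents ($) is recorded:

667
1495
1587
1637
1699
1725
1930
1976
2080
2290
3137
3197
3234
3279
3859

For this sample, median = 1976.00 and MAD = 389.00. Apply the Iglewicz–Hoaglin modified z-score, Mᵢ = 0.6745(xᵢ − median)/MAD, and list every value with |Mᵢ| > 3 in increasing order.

|Mᵢ| > 3 ⇔ |xᵢ − 1976.00| > 3·389.00/0.6745 = 1730.17.
So outliers lie outside [245.83, 3706.17].
3859: M = 3.26 → outlier.

3859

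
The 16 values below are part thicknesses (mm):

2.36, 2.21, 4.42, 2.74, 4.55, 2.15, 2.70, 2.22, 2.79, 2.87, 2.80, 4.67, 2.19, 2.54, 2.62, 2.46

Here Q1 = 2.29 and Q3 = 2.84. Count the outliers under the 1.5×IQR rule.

IQR = 0.55; fences at 2.29 − 0.825 = 1.465 and 2.84 + 0.825 = 3.665.
Outside the cutoffs: 4.42, 4.55, 4.67.

3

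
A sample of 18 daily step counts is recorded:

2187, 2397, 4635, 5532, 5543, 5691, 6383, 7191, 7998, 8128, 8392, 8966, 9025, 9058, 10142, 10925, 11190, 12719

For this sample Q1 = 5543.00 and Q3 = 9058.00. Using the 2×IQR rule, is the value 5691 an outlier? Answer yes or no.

IQR = Q3 − Q1 = 9058.00 − 5543.00 = 3515.00.
Lower fence = Q1 − 2·IQR = 5543.00 − 7030.00 = -1487.00.
Upper fence = Q3 + 2·IQR = 9058.00 + 7030.00 = 16088.00.
5691 lies within [-1487.00, 16088.00].

no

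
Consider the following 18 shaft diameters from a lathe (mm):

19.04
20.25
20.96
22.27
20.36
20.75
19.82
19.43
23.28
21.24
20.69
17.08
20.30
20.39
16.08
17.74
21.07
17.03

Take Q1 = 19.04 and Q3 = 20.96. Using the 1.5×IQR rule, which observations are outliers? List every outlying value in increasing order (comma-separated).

IQR = Q3 − Q1 = 20.96 − 19.04 = 1.92.
Lower fence = Q1 − 1.5·IQR = 19.04 − 2.88 = 16.16.
Upper fence = Q3 + 1.5·IQR = 20.96 + 2.88 = 23.84.
16.08 < 16.16 → outlier.
All remaining values lie within [16.16, 23.84].

16.08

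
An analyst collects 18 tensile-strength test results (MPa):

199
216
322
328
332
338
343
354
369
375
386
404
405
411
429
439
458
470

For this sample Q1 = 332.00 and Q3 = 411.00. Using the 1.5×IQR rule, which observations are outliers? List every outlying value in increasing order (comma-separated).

IQR = Q3 − Q1 = 411.00 − 332.00 = 79.00.
Lower fence = Q1 − 1.5·IQR = 332.00 − 118.50 = 213.50.
Upper fence = Q3 + 1.5·IQR = 411.00 + 118.50 = 529.50.
199 < 213.50 → outlier.
All remaining values lie within [213.50, 529.50].

199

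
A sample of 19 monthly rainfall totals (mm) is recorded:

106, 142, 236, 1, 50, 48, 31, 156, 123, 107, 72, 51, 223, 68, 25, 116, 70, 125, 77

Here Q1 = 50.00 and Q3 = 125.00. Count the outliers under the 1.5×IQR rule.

0

IQR = 75.00; fences at 50.00 − 112.50 = -62.50 and 125.00 + 112.50 = 237.50.
Every value lies within the cutoffs.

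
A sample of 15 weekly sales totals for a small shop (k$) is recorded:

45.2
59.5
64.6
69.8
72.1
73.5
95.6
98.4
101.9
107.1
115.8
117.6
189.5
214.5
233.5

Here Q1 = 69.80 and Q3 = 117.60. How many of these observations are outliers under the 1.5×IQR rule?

3

IQR = 47.80; fences at 69.80 − 71.70 = -1.90 and 117.60 + 71.70 = 189.30.
Outside the cutoffs: 189.5, 214.5, 233.5.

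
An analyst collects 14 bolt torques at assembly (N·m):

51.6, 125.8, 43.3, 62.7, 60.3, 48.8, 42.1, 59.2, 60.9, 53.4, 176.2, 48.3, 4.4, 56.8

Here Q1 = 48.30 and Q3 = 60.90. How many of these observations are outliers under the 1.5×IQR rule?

3

IQR = 12.60; fences at 48.30 − 18.90 = 29.40 and 60.90 + 18.90 = 79.80.
Outside the cutoffs: 4.4, 125.8, 176.2.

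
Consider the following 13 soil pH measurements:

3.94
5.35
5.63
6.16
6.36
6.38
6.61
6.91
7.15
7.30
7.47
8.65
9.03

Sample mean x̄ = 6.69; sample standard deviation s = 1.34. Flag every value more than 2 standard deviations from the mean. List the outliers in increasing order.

Cutoffs at x̄ ± 2s: 6.69 ± 2·1.34 = [4.01, 9.37].
3.94: z = -2.05, |z| > 2 → outlier.
Every other value lies within [4.01, 9.37].

3.94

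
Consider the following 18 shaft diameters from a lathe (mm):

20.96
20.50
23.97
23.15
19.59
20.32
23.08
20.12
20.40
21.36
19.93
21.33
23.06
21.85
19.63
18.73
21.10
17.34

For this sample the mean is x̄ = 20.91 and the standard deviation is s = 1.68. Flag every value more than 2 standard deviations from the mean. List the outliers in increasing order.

Cutoffs at x̄ ± 2s: 20.91 ± 2·1.68 = [17.55, 24.27].
17.34: z = -2.13, |z| > 2 → outlier.
Every other value lies within [17.55, 24.27].

17.34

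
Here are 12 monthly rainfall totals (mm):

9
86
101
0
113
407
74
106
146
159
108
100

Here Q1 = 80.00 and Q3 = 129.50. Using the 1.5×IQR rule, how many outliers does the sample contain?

2

IQR = 49.50; fences at 80.00 − 74.25 = 5.75 and 129.50 + 74.25 = 203.75.
Outside the cutoffs: 0, 407.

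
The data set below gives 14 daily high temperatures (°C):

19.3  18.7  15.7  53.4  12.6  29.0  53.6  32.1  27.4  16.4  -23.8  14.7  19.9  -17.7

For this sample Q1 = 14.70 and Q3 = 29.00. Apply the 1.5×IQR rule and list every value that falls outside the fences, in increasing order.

IQR = Q3 − Q1 = 29.00 − 14.70 = 14.30.
Lower fence = Q1 − 1.5·IQR = 14.70 − 21.45 = -6.75.
Upper fence = Q3 + 1.5·IQR = 29.00 + 21.45 = 50.45.
-23.8 < -6.75 → outlier.
-17.7 < -6.75 → outlier.
53.4 > 50.45 → outlier.
53.6 > 50.45 → outlier.
All remaining values lie within [-6.75, 50.45].

-23.8, -17.7, 53.4, 53.6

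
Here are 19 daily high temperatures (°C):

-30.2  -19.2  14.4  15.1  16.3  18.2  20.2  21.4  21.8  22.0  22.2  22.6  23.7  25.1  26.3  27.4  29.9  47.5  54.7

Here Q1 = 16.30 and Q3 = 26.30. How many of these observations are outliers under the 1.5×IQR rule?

IQR = 10.00; fences at 16.30 − 15.00 = 1.30 and 26.30 + 15.00 = 41.30.
Outside the cutoffs: -30.2, -19.2, 47.5, 54.7.

4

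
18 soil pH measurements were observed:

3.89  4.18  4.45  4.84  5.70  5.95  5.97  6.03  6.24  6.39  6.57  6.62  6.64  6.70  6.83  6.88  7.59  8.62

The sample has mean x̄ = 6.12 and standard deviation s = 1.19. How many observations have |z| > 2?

Cutoffs: x̄ ± 2s = [3.74, 8.50].
Outside the cutoffs: 8.62.

1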